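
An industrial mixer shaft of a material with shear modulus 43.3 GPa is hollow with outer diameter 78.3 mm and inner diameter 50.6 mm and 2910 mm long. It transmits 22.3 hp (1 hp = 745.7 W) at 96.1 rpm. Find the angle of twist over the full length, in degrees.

ω = 2π·96.1/60 = 10.06 rad/s, so T = P/ω = 22.3×745.7 / 10.06 = 1652 N·m.
J = π(d_o⁴ − d_i⁴)/32 = π(0.0783⁴ − 0.0506⁴)/32 = 3.047×10^-6 m⁴.
θ = T·L/(G·J) = 1652 × 2.91 / (43.3×10⁹ × 3.047×10^-6) = 0.03645 rad.

2.09°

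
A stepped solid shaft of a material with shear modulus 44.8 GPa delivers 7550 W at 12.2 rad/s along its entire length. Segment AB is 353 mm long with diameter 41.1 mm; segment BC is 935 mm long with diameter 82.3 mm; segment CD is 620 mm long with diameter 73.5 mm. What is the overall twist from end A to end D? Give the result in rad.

ω = 12.2 rad/s, so T = P/ω = 7550 / 12.20 = 618.9 N·m.
J_AB = π(0.0411)⁴/32 = 2.80×10^-7 m⁴; J_BC = π(0.0823)⁴/32 = 4.50×10^-6 m⁴; J_CD = π(0.0735)⁴/32 = 2.87×10^-6 m⁴.
θ = (T/G)·Σ L_i/J_i = (618.9/44.8×10⁹)·(0.353/2.80×10^-7 + 0.935/4.50×10^-6 + 0.620/2.87×10^-6) = 0.02326 rad.

0.0233 rad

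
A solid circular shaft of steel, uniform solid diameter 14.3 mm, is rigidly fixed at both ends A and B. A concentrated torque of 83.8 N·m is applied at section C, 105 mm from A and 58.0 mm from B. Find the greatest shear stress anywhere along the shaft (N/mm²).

With uniform GJ and both ends fixed, compatibility θ_AC = θ_CB gives T_A·a = T_B·b, together with T_A + T_B = T₀.
T_A = T₀·b/(a+b) = 83.80·58.0/163.0 = 29.82 N·m; T_B = 53.98 N·m.
τ in each portion: τ_AC = 5.19×10^7 Pa, τ_CB = 9.40×10^7 Pa; maximum is in CB.
τ_max = T_CB·r/J = 53.98·0.00715/4.11×10^-9 = 9.402×10^7 Pa.

94.0 N/mm²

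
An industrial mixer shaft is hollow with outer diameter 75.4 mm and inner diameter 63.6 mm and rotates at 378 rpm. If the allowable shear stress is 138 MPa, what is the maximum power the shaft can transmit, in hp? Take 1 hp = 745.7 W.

J = π(d_o⁴ − d_i⁴)/32 = π(0.0754⁴ − 0.0636⁴)/32 = 1.567×10^-6 m⁴.
T_max = τ_allow·J/r = 1.38×10^8 × 1.567×10^-6 / 0.0377 = 5735 N·m.
ω = 2π·378/60 = 39.58 rad/s, so P_max = T_max·ω = 2.270×10^5 W.

304 hp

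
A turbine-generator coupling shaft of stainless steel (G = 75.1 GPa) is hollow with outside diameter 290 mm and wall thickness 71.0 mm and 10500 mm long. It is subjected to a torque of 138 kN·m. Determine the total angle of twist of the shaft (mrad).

29.8 mrad

J = π(d_o⁴ − d_i⁴)/32 = π(0.290⁴ − 0.148⁴)/32 = 6.473×10^-4 m⁴.
θ = T·L/(G·J) = 138000 × 10.5 / (75.1×10⁹ × 6.473×10^-4) = 0.02981 rad.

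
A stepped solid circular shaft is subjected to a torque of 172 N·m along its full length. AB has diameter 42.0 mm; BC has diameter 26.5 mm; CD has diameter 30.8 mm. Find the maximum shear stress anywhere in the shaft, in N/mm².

47.1 N/mm²

Under the same torque, τ_max = 16T/(πd³) is largest where d is smallest — segment BC (d = 26.5 mm).
τ_max = 16·172.0/(π·(0.0265)³) = 4.707×10^7 Pa.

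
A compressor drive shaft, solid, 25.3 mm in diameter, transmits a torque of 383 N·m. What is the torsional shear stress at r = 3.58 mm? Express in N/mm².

J = πd⁴/32 = π(0.0253)⁴/32 = 4.022×10^-8 m⁴.
Shear stress varies linearly with radius: τ = T·r/J = 383.0 × 0.00358 / 4.022×10^-8 = 3.409×10^7 Pa.

34.1 N/mm²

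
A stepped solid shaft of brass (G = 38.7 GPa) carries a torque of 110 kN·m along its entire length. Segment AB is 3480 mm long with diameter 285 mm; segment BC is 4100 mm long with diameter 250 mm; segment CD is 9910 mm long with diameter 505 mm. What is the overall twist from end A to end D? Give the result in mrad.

J_AB = π(0.285)⁴/32 = 6.48×10^-4 m⁴; J_BC = π(0.250)⁴/32 = 3.83×10^-4 m⁴; J_CD = π(0.505)⁴/32 = 6.39×10^-3 m⁴.
θ = (T/G)·Σ L_i/J_i = (110000/38.7×10⁹)·(3.48/6.48×10^-4 + 4.10/3.83×10^-4 + 9.91/6.39×10^-3) = 0.05007 rad.

50.1 mrad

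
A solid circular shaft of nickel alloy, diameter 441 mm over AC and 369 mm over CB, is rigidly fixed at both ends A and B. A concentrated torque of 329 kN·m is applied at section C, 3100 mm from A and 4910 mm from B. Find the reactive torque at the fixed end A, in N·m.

Compatibility: T_A·a/J_AC = T_B·b/J_CB with T_A + T_B = T₀.
J_AC = 3.71×10^-3 m⁴, J_CB = 1.82×10^-3 m⁴, so T_A = T₀·(J_AC/a)/((J_AC/a)+(J_CB/b)) = 251200 N·m, T_B = 77760 N·m.

251000 N·m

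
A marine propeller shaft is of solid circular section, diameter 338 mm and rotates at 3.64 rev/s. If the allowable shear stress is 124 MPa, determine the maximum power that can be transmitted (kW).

21500 kW

J = πd⁴/32 = π(0.338)⁴/32 = 1.281×10^-3 m⁴.
T_max = τ_allow·J/r = 1.24×10^8 × 1.281×10^-3 / 0.169 = 940200 N·m.
ω = 2π·3.64 = 22.87 rad/s, so P_max = T_max·ω = 2.150×10^7 W.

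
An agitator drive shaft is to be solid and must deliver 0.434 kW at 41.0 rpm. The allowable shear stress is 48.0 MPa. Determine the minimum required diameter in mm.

ω = 2π·41.0/60 = 4.294 rad/s, so T = P/ω = 0.434×10³ / 4.294 = 101.1 N·m.
For a solid shaft τ_max = 16T/(πd³), so d = (16T/(π τ_allow))^(1/3) = (16·101.1/(π·4.80×10^7))^(1/3) = 0.02205 m.

22.1 mm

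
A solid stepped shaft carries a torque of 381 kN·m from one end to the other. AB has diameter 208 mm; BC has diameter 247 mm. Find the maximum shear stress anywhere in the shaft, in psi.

Under the same torque, τ_max = 16T/(πd³) is largest where d is smallest — segment AB (d = 208 mm).
τ_max = 16·381000/(π·(0.208)³) = 2.156×10^8 Pa.

31300 psi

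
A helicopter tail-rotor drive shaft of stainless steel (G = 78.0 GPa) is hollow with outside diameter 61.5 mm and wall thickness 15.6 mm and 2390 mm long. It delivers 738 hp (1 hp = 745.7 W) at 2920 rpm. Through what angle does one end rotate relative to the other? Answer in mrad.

ω = 2π·2920/60 = 305.8 rad/s, so T = P/ω = 738×745.7 / 305.8 = 1800 N·m.
J = π(d_o⁴ − d_i⁴)/32 = π(0.0615⁴ − 0.0303⁴)/32 = 1.322×10^-6 m⁴.
θ = T·L/(G·J) = 1800 × 2.39 / (78.0×10⁹ × 1.322×10^-6) = 0.04172 rad.

41.7 mrad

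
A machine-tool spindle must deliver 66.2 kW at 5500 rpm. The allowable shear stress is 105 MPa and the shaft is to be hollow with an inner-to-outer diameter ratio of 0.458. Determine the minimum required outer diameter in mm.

ω = 2π·5500/60 = 576.0 rad/s, so T = P/ω = 66.2×10³ / 576.0 = 114.9 N·m.
For a hollow shaft with d_i/d_o = 0.458: τ_max = 16T/(π d_o³ (1−k⁴)), so d_o = [16T/(π τ_allow (1−k⁴))]^(1/3) = [16·114.9/(π·1.05×10^8·0.9560)]^(1/3) = 0.01800 m.

18.0 mm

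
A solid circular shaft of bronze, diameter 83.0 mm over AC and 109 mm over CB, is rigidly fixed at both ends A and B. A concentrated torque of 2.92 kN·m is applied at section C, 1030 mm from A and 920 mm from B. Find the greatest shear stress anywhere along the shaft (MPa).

Compatibility: T_A·a/J_AC = T_B·b/J_CB with T_A + T_B = T₀.
J_AC = 4.66×10^-6 m⁴, J_CB = 1.39×10^-5 m⁴, so T_A = T₀·(J_AC/a)/((J_AC/a)+(J_CB/b)) = 674.4 N·m, T_B = 2246 N·m.
τ in each portion: τ_AC = 6.01×10^6 Pa, τ_CB = 8.83×10^6 Pa; maximum is in CB.
τ_max = T_CB·r/J = 2246·0.0545/1.39×10^-5 = 8.831×10^6 Pa.

8.83 MPa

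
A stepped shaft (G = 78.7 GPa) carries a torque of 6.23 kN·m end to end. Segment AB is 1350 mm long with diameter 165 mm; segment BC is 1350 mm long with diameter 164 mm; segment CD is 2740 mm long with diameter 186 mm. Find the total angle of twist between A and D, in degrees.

J_AB = π(0.165)⁴/32 = 7.28×10^-5 m⁴; J_BC = π(0.164)⁴/32 = 7.10×10^-5 m⁴; J_CD = π(0.186)⁴/32 = 1.18×10^-4 m⁴.
θ = (T/G)·Σ L_i/J_i = (6230/78.7×10⁹)·(1.35/7.28×10^-5 + 1.35/7.10×10^-5 + 2.74/1.18×10^-4) = 4.819×10^-3 rad.

0.276°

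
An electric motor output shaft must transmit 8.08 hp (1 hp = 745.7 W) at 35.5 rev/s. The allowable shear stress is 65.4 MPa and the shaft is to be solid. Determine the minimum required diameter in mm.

12.8 mm

ω = 2π·35.5 = 223.1 rad/s, so T = P/ω = 8.08×745.7 / 223.1 = 27.01 N·m.
For a solid shaft τ_max = 16T/(πd³), so d = (16T/(π τ_allow))^(1/3) = (16·27.01/(π·6.54×10^7))^(1/3) = 0.01281 m.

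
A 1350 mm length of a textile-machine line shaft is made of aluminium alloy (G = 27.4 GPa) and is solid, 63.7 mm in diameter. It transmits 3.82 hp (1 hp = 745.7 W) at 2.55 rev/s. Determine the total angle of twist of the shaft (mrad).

ω = 2π·2.55 = 16.02 rad/s, so T = P/ω = 3.82×745.7 / 16.02 = 177.8 N·m.
J = πd⁴/32 = π(0.0637)⁴/32 = 1.616×10^-6 m⁴.
θ = T·L/(G·J) = 177.8 × 1.35 / (27.4×10⁹ × 1.616×10^-6) = 5.419×10^-3 rad.

5.42 mrad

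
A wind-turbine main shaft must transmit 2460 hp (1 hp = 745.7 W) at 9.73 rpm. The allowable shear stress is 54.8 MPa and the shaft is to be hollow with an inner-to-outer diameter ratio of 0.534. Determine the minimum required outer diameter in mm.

ω = 2π·9.73/60 = 1.019 rad/s, so T = P/ω = 2460×745.7 / 1.019 = 1.800e6 N·m.
For a hollow shaft with d_i/d_o = 0.534: τ_max = 16T/(π d_o³ (1−k⁴)), so d_o = [16T/(π τ_allow (1−k⁴))]^(1/3) = [16·1.800e6/(π·5.48×10^7·0.9187)]^(1/3) = 0.5668 m.

567 mm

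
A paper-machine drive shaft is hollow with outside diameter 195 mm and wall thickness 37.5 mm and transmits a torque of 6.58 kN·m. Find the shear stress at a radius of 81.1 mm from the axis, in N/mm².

J = π(d_o⁴ − d_i⁴)/32 = π(0.195⁴ − 0.120⁴)/32 = 1.216×10^-4 m⁴.
Shear stress varies linearly with radius: τ = T·r/J = 6580 × 0.0811 / 1.216×10^-4 = 4.389×10^6 Pa.

4.39 N/mm²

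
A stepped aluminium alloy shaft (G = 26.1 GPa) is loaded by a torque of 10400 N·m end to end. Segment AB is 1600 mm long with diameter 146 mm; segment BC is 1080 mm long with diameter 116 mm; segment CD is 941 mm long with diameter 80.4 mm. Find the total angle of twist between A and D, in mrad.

130 mrad

J_AB = π(0.146)⁴/32 = 4.46×10^-5 m⁴; J_BC = π(0.116)⁴/32 = 1.78×10^-5 m⁴; J_CD = π(0.0804)⁴/32 = 4.10×10^-6 m⁴.
θ = (T/G)·Σ L_i/J_i = (10400/26.1×10⁹)·(1.60/4.46×10^-5 + 1.08/1.78×10^-5 + 0.941/4.10×10^-6) = 0.1299 rad.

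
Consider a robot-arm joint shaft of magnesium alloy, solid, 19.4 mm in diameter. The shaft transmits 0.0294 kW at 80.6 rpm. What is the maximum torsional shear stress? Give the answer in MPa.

2.43 MPa

ω = 2π·80.6/60 = 8.440 rad/s, so T = P/ω = 0.0294×10³ / 8.440 = 3.483 N·m.
J = πd⁴/32 = π(0.0194)⁴/32 = 1.391×10^-8 m⁴.
τ_max = T·r/J = 3.483 × 0.00970 / 1.391×10^-8 = 2.430×10^6 Pa.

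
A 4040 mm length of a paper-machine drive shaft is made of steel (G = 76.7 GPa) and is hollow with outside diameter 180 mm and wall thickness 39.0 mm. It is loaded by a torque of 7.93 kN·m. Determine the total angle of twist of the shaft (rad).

0.00452 rad

J = π(d_o⁴ − d_i⁴)/32 = π(0.180⁴ − 0.102⁴)/32 = 9.243×10^-5 m⁴.
θ = T·L/(G·J) = 7930 × 4.04 / (76.7×10⁹ × 9.243×10^-5) = 4.519×10^-3 rad.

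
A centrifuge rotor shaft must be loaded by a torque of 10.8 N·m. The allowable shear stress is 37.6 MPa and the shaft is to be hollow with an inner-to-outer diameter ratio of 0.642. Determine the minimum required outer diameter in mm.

12.1 mm

For a hollow shaft with d_i/d_o = 0.642: τ_max = 16T/(π d_o³ (1−k⁴)), so d_o = [16T/(π τ_allow (1−k⁴))]^(1/3) = [16·10.80/(π·3.76×10^7·0.8301)]^(1/3) = 0.01208 m.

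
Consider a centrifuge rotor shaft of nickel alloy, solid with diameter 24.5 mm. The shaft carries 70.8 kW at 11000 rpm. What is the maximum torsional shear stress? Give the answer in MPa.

21.3 MPa

ω = 2π·11000/60 = 1152 rad/s, so T = P/ω = 70.8×10³ / 1152 = 61.46 N·m.
J = πd⁴/32 = π(0.0245)⁴/32 = 3.537×10^-8 m⁴.
τ_max = T·r/J = 61.46 × 0.0123 / 3.537×10^-8 = 2.129×10^7 Pa.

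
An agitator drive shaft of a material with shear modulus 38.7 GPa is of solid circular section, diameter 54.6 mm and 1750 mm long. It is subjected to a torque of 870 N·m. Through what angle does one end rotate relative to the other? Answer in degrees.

J = πd⁴/32 = π(0.0546)⁴/32 = 8.725×10^-7 m⁴.
θ = T·L/(G·J) = 870.0 × 1.75 / (38.7×10⁹ × 8.725×10^-7) = 0.04509 rad.

2.58°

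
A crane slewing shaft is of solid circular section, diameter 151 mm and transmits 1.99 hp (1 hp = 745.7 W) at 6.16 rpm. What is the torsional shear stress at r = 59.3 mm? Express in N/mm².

ω = 2π·6.16/60 = 0.6451 rad/s, so T = P/ω = 1.99×745.7 / 0.6451 = 2300 N·m.
J = πd⁴/32 = π(0.151)⁴/32 = 5.104×10^-5 m⁴.
Shear stress varies linearly with radius: τ = T·r/J = 2300 × 0.0593 / 5.104×10^-5 = 2.673×10^6 Pa.

2.67 N/mm²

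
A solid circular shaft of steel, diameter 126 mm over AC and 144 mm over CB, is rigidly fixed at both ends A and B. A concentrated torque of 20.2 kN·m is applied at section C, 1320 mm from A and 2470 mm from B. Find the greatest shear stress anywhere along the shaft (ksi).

Compatibility: T_A·a/J_AC = T_B·b/J_CB with T_A + T_B = T₀.
J_AC = 2.47×10^-5 m⁴, J_CB = 4.22×10^-5 m⁴, so T_A = T₀·(J_AC/a)/((J_AC/a)+(J_CB/b)) = 10570 N·m, T_B = 9633 N·m.
τ in each portion: τ_AC = 2.69×10^7 Pa, τ_CB = 1.64×10^7 Pa; maximum is in AC.
τ_max = T_AC·r/J = 10570·0.0630/2.47×10^-5 = 2.690×10^7 Pa.

3.90 ksi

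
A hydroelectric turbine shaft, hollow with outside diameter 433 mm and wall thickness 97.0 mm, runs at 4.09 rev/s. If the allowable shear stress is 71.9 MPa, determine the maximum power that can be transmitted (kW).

J = π(d_o⁴ − d_i⁴)/32 = π(0.433⁴ − 0.239⁴)/32 = 3.131×10^-3 m⁴.
T_max = τ_allow·J/r = 7.19×10^7 × 3.131×10^-3 / 0.216 = 1.040e6 N·m.
ω = 2π·4.09 = 25.70 rad/s, so P_max = T_max·ω = 2.672×10^7 W.

26700 kW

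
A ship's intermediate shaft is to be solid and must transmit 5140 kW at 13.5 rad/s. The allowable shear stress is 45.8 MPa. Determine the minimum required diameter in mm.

349 mm

ω = 13.5 rad/s, so T = P/ω = 5140×10³ / 13.50 = 380700 N·m.
For a solid shaft τ_max = 16T/(πd³), so d = (16T/(π τ_allow))^(1/3) = (16·380700/(π·4.58×10^7))^(1/3) = 0.3485 m.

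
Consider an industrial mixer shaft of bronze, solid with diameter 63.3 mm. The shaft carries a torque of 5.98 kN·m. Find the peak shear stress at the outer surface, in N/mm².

J = πd⁴/32 = π(0.0633)⁴/32 = 1.576×10^-6 m⁴.
τ_max = T·r/J = 5980 × 0.0316 / 1.576×10^-6 = 1.201×10^8 Pa.

120 N/mm²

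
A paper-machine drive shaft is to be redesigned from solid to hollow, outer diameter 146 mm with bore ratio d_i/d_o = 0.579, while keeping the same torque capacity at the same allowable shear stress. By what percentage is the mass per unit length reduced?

Equal τ_max and T ⇒ the solid shaft needs d_s³ = d_o³(1−k⁴), so d_s = 146·(1−0.579⁴)^(1/3) = 140.3 mm.
Area ratio A_h/A_s = d_o²(1−k²)/d_s² = (1−k²)/(1−k⁴)^(2/3) = 0.7197.
Mass saving = 1 − 0.7197 = 28.0 %.

28.0 %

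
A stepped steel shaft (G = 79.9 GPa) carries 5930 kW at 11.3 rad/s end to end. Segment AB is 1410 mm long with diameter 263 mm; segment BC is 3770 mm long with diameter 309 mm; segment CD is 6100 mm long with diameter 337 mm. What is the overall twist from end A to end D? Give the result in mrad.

79.0 mrad

ω = 11.3 rad/s, so T = P/ω = 5930×10³ / 11.30 = 524800 N·m.
J_AB = π(0.263)⁴/32 = 4.70×10^-4 m⁴; J_BC = π(0.309)⁴/32 = 8.95×10^-4 m⁴; J_CD = π(0.337)⁴/32 = 1.27×10^-3 m⁴.
θ = (T/G)·Σ L_i/J_i = (524800/79.9×10⁹)·(1.41/4.70×10^-4 + 3.77/8.95×10^-4 + 6.10/1.27×10^-3) = 0.07902 rad.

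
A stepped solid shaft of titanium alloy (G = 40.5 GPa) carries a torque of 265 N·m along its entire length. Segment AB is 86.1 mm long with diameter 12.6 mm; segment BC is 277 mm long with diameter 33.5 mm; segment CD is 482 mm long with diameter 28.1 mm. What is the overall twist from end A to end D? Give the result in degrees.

16.8°

J_AB = π(0.0126)⁴/32 = 2.47×10^-9 m⁴; J_BC = π(0.0335)⁴/32 = 1.24×10^-7 m⁴; J_CD = π(0.0281)⁴/32 = 6.12×10^-8 m⁴.
θ = (T/G)·Σ L_i/J_i = (265.0/40.5×10⁹)·(0.0861/2.47×10^-9 + 0.277/1.24×10^-7 + 0.482/6.12×10^-8) = 0.2939 rad.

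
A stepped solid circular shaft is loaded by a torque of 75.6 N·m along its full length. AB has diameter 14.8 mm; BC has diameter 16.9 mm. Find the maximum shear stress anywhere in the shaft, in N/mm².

Under the same torque, τ_max = 16T/(πd³) is largest where d is smallest — segment AB (d = 14.8 mm).
τ_max = 16·75.60/(π·(0.0148)³) = 1.188×10^8 Pa.

119 N/mm²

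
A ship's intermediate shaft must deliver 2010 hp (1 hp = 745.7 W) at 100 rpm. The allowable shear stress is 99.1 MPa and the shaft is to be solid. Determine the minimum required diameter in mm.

194 mm

ω = 2π·100/60 = 10.47 rad/s, so T = P/ω = 2010×745.7 / 10.47 = 143100 N·m.
For a solid shaft τ_max = 16T/(πd³), so d = (16T/(π τ_allow))^(1/3) = (16·143100/(π·9.91×10^7))^(1/3) = 0.1945 m.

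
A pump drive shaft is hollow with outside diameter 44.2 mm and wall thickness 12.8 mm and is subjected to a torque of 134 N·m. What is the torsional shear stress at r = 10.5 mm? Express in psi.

562 psi

J = π(d_o⁴ − d_i⁴)/32 = π(0.0442⁴ − 0.0186⁴)/32 = 3.630×10^-7 m⁴.
Shear stress varies linearly with radius: τ = T·r/J = 134.0 × 0.0105 / 3.630×10^-7 = 3.877×10^6 Pa.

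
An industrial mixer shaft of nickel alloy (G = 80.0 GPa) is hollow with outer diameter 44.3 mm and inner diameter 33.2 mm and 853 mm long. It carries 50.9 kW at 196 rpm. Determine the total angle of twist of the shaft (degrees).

5.85°

ω = 2π·196/60 = 20.53 rad/s, so T = P/ω = 50.9×10³ / 20.53 = 2480 N·m.
J = π(d_o⁴ − d_i⁴)/32 = π(0.0443⁴ − 0.0332⁴)/32 = 2.588×10^-7 m⁴.
θ = T·L/(G·J) = 2480 × 0.853 / (80.0×10⁹ × 2.588×10^-7) = 0.1022 rad.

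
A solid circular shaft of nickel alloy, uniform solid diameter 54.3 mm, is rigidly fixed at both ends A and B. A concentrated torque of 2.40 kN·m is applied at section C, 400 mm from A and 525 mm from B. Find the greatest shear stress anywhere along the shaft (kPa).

43300 kPa

With uniform GJ and both ends fixed, compatibility θ_AC = θ_CB gives T_A·a = T_B·b, together with T_A + T_B = T₀.
T_A = T₀·b/(a+b) = 2400·525/925.0 = 1362 N·m; T_B = 1038 N·m.
τ in each portion: τ_AC = 4.33×10^7 Pa, τ_CB = 3.30×10^7 Pa; maximum is in AC.
τ_max = T_AC·r/J = 1362·0.0271/8.53×10^-7 = 4.333×10^7 Pa.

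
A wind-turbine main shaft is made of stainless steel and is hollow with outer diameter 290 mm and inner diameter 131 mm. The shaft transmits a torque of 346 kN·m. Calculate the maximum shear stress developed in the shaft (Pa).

J = π(d_o⁴ − d_i⁴)/32 = π(0.290⁴ − 0.131⁴)/32 = 6.655×10^-4 m⁴.
τ_max = T·r/J = 346000 × 0.145 / 6.655×10^-4 = 7.539×10^7 Pa.

7.54e7 Pa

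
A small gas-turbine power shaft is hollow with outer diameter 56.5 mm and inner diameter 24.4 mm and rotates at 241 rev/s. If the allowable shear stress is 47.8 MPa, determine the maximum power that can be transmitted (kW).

2470 kW

J = π(d_o⁴ − d_i⁴)/32 = π(0.0565⁴ − 0.0244⁴)/32 = 9.656×10^-7 m⁴.
T_max = τ_allow·J/r = 4.78×10^7 × 9.656×10^-7 / 0.0283 = 1634 N·m.
ω = 2π·241 = 1514 rad/s, so P_max = T_max·ω = 2.474×10^6 W.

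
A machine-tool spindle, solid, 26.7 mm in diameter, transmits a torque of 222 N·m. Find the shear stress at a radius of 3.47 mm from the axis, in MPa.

15.4 MPa

J = πd⁴/32 = π(0.0267)⁴/32 = 4.989×10^-8 m⁴.
Shear stress varies linearly with radius: τ = T·r/J = 222.0 × 0.00347 / 4.989×10^-8 = 1.544×10^7 Pa.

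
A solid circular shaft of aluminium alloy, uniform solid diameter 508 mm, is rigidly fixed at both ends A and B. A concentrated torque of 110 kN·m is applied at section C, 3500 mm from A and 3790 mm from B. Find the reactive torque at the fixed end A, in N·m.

57200 N·m

With uniform GJ and both ends fixed, compatibility θ_AC = θ_CB gives T_A·a = T_B·b, together with T_A + T_B = T₀.
T_A = T₀·b/(a+b) = 110000·3790/7290 = 57190 N·m; T_B = 52810 N·m.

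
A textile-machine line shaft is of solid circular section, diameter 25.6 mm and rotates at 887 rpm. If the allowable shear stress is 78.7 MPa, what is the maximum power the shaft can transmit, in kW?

J = πd⁴/32 = π(0.0256)⁴/32 = 4.217×10^-8 m⁴.
T_max = τ_allow·J/r = 7.87×10^7 × 4.217×10^-8 / 0.0128 = 259.3 N·m.
ω = 2π·887/60 = 92.89 rad/s, so P_max = T_max·ω = 2.408×10^4 W.

24.1 kW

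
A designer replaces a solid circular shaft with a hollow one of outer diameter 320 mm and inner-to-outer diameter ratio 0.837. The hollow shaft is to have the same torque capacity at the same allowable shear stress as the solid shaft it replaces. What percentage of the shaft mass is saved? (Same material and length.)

53.0 %

Equal τ_max and T ⇒ the solid shaft needs d_s³ = d_o³(1−k⁴), so d_s = 320·(1−0.837⁴)^(1/3) = 255.5 mm.
Area ratio A_h/A_s = d_o²(1−k²)/d_s² = (1−k²)/(1−k⁴)^(2/3) = 0.4696.
Mass saving = 1 − 0.4696 = 53.0 %.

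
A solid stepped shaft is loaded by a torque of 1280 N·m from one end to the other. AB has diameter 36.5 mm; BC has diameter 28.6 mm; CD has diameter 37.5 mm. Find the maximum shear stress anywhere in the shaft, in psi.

40400 psi

Under the same torque, τ_max = 16T/(πd³) is largest where d is smallest — segment BC (d = 28.6 mm).
τ_max = 16·1280/(π·(0.0286)³) = 2.787×10^8 Pa.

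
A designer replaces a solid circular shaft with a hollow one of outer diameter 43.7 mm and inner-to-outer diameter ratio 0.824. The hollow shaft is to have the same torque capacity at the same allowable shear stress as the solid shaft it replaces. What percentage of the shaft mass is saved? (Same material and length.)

Equal τ_max and T ⇒ the solid shaft needs d_s³ = d_o³(1−k⁴), so d_s = 43.7·(1−0.824⁴)^(1/3) = 35.56 mm.
Area ratio A_h/A_s = d_o²(1−k²)/d_s² = (1−k²)/(1−k⁴)^(2/3) = 0.4847.
Mass saving = 1 − 0.4847 = 51.5 %.

51.5 %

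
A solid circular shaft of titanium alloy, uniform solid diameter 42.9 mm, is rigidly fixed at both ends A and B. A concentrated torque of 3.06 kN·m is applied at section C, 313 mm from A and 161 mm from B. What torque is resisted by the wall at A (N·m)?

With uniform GJ and both ends fixed, compatibility θ_AC = θ_CB gives T_A·a = T_B·b, together with T_A + T_B = T₀.
T_A = T₀·b/(a+b) = 3060·161/474.0 = 1039 N·m; T_B = 2021 N·m.

1040 N·m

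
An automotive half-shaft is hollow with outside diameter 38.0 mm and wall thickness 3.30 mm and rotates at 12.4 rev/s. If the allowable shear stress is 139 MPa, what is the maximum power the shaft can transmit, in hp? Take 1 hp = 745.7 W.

83.5 hp

J = π(d_o⁴ − d_i⁴)/32 = π(0.0380⁴ − 0.0314⁴)/32 = 1.093×10^-7 m⁴.
T_max = τ_allow·J/r = 1.39×10^8 × 1.093×10^-7 / 0.0190 = 799.4 N·m.
ω = 2π·12.4 = 77.91 rad/s, so P_max = T_max·ω = 6.228×10^4 W.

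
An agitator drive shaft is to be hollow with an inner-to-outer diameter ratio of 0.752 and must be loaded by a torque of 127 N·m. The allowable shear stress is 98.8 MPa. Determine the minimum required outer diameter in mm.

For a hollow shaft with d_i/d_o = 0.752: τ_max = 16T/(π d_o³ (1−k⁴)), so d_o = [16T/(π τ_allow (1−k⁴))]^(1/3) = [16·127.0/(π·9.88×10^7·0.6802)]^(1/3) = 0.02127 m.

21.3 mm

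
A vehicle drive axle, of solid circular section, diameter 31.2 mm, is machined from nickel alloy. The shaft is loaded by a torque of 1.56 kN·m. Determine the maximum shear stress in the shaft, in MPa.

J = πd⁴/32 = π(0.0312)⁴/32 = 9.303×10^-8 m⁴.
τ_max = T·r/J = 1560 × 0.0156 / 9.303×10^-8 = 2.616×10^8 Pa.

262 MPa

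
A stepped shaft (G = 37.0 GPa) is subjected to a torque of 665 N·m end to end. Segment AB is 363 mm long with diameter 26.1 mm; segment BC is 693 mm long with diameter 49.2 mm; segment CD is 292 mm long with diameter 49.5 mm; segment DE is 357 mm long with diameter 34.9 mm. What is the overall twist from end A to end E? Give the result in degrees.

12.5°

J_AB = π(0.0261)⁴/32 = 4.56×10^-8 m⁴; J_BC = π(0.0492)⁴/32 = 5.75×10^-7 m⁴; J_CD = π(0.0495)⁴/32 = 5.89×10^-7 m⁴; J_DE = π(0.0349)⁴/32 = 1.46×10^-7 m⁴.
θ = (T/G)·Σ L_i/J_i = (665.0/37.0×10⁹)·(0.363/4.56×10^-8 + 0.693/5.75×10^-7 + 0.292/5.89×10^-7 + 0.357/1.46×10^-7) = 0.2178 rad.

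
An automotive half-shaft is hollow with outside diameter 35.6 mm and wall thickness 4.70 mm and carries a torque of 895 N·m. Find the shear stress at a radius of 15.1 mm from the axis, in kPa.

J = π(d_o⁴ − d_i⁴)/32 = π(0.0356⁴ − 0.0262⁴)/32 = 1.114×10^-7 m⁴.
Shear stress varies linearly with radius: τ = T·r/J = 895.0 × 0.0151 / 1.114×10^-7 = 1.213×10^8 Pa.

121000 kPa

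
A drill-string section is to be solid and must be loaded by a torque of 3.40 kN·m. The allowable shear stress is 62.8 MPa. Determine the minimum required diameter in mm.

65.1 mm

For a solid shaft τ_max = 16T/(πd³), so d = (16T/(π τ_allow))^(1/3) = (16·3400/(π·6.28×10^7))^(1/3) = 0.06509 m.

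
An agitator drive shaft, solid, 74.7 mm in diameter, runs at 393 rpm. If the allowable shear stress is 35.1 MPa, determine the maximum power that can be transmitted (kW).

118 kW

J = πd⁴/32 = π(0.0747)⁴/32 = 3.057×10^-6 m⁴.
T_max = τ_allow·J/r = 3.51×10^7 × 3.057×10^-6 / 0.0374 = 2873 N·m.
ω = 2π·393/60 = 41.15 rad/s, so P_max = T_max·ω = 1.182×10^5 W.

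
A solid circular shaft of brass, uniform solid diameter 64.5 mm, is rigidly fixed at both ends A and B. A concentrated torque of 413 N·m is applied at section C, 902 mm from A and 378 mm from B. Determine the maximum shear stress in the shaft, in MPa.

5.52 MPa

With uniform GJ and both ends fixed, compatibility θ_AC = θ_CB gives T_A·a = T_B·b, together with T_A + T_B = T₀.
T_A = T₀·b/(a+b) = 413.0·378/1280 = 122.0 N·m; T_B = 291.0 N·m.
τ in each portion: τ_AC = 2.31×10^6 Pa, τ_CB = 5.52×10^6 Pa; maximum is in CB.
τ_max = T_CB·r/J = 291.0·0.0323/1.70×10^-6 = 5.524×10^6 Pa.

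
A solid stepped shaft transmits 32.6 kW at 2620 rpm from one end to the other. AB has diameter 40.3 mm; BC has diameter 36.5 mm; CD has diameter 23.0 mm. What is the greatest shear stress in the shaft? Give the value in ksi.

ω = 2π·2620/60 = 274.4 rad/s, so T = P/ω = 32.6×10³ / 274.4 = 118.8 N·m.
Under the same torque, τ_max = 16T/(πd³) is largest where d is smallest — segment CD (d = 23.0 mm).
τ_max = 16·118.8/(π·(0.0230)³) = 4.974×10^7 Pa.

7.21 ksi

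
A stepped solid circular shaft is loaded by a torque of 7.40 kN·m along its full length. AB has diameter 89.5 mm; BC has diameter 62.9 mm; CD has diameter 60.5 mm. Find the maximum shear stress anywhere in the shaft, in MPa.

Under the same torque, τ_max = 16T/(πd³) is largest where d is smallest — segment CD (d = 60.5 mm).
τ_max = 16·7400/(π·(0.0605)³) = 1.702×10^8 Pa.

170 MPa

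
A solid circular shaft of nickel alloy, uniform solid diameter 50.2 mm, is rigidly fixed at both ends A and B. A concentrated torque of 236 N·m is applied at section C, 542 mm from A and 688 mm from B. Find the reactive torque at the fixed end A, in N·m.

With uniform GJ and both ends fixed, compatibility θ_AC = θ_CB gives T_A·a = T_B·b, together with T_A + T_B = T₀.
T_A = T₀·b/(a+b) = 236.0·688/1230 = 132.0 N·m; T_B = 104.0 N·m.

132 N·m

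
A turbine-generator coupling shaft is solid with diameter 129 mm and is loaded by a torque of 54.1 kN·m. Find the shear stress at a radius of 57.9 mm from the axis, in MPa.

J = πd⁴/32 = π(0.129)⁴/32 = 2.719×10^-5 m⁴.
Shear stress varies linearly with radius: τ = T·r/J = 54100 × 0.0579 / 2.719×10^-5 = 1.152×10^8 Pa.

115 MPa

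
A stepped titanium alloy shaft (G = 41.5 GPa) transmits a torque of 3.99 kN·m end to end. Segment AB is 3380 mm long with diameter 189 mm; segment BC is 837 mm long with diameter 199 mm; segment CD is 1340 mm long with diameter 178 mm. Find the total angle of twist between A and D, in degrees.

0.253°

J_AB = π(0.189)⁴/32 = 1.25×10^-4 m⁴; J_BC = π(0.199)⁴/32 = 1.54×10^-4 m⁴; J_CD = π(0.178)⁴/32 = 9.86×10^-5 m⁴.
θ = (T/G)·Σ L_i/J_i = (3990/41.5×10⁹)·(3.38/1.25×10^-4 + 0.837/1.54×10^-4 + 1.34/9.86×10^-5) = 4.424×10^-3 rad.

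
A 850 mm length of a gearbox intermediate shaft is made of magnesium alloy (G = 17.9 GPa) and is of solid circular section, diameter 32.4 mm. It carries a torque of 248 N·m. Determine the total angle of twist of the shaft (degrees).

6.24°

J = πd⁴/32 = π(0.0324)⁴/32 = 1.082×10^-7 m⁴.
θ = T·L/(G·J) = 248.0 × 0.850 / (17.9×10⁹ × 1.082×10^-7) = 0.1089 rad.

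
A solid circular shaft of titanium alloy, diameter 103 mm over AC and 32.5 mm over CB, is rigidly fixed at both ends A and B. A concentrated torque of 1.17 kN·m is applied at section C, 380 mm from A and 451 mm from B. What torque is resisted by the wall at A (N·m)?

1160 N·m

Compatibility: T_A·a/J_AC = T_B·b/J_CB with T_A + T_B = T₀.
J_AC = 1.10×10^-5 m⁴, J_CB = 1.10×10^-7 m⁴, so T_A = T₀·(J_AC/a)/((J_AC/a)+(J_CB/b)) = 1160 N·m, T_B = 9.691 N·m.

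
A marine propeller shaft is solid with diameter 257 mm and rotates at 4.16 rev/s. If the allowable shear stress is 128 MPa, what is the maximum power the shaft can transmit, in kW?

J = πd⁴/32 = π(0.257)⁴/32 = 4.283×10^-4 m⁴.
T_max = τ_allow·J/r = 1.28×10^8 × 4.283×10^-4 / 0.129 = 426600 N·m.
ω = 2π·4.16 = 26.14 rad/s, so P_max = T_max·ω = 1.115×10^7 W.

11200 kW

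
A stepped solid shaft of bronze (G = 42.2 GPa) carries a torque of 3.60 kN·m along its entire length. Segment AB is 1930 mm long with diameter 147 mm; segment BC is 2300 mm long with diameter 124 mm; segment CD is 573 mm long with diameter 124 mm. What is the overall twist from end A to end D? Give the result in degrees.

J_AB = π(0.147)⁴/32 = 4.58×10^-5 m⁴; J_BC = π(0.124)⁴/32 = 2.32×10^-5 m⁴; J_CD = π(0.124)⁴/32 = 2.32×10^-5 m⁴.
θ = (T/G)·Σ L_i/J_i = (3600/42.2×10⁹)·(1.93/4.58×10^-5 + 2.30/2.32×10^-5 + 0.573/2.32×10^-5) = 0.01415 rad.

0.811°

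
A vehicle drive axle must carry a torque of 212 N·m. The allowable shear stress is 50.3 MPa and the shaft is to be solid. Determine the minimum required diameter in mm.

27.8 mm

For a solid shaft τ_max = 16T/(πd³), so d = (16T/(π τ_allow))^(1/3) = (16·212.0/(π·5.03×10^7))^(1/3) = 0.02779 m.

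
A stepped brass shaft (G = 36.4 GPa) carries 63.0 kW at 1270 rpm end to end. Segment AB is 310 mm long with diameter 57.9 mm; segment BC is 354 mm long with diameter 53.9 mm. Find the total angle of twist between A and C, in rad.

0.00922 rad

ω = 2π·1270/60 = 133.0 rad/s, so T = P/ω = 63.0×10³ / 133.0 = 473.7 N·m.
J_AB = π(0.0579)⁴/32 = 1.10×10^-6 m⁴; J_BC = π(0.0539)⁴/32 = 8.29×10^-7 m⁴.
θ = (T/G)·Σ L_i/J_i = (473.7/36.4×10⁹)·(0.310/1.10×10^-6 + 0.354/8.29×10^-7) = 9.216×10^-3 rad.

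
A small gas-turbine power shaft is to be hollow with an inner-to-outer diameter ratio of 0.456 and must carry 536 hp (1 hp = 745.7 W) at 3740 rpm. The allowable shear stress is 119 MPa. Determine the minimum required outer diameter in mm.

35.7 mm

ω = 2π·3740/60 = 391.7 rad/s, so T = P/ω = 536×745.7 / 391.7 = 1021 N·m.
For a hollow shaft with d_i/d_o = 0.456: τ_max = 16T/(π d_o³ (1−k⁴)), so d_o = [16T/(π τ_allow (1−k⁴))]^(1/3) = [16·1021/(π·1.19×10^8·0.9568)]^(1/3) = 0.03574 m.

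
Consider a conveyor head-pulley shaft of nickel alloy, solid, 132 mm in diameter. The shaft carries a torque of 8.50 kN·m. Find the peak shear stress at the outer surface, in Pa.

1.88e7 Pa

J = πd⁴/32 = π(0.132)⁴/32 = 2.981×10^-5 m⁴.
τ_max = T·r/J = 8500 × 0.0660 / 2.981×10^-5 = 1.882×10^7 Pa.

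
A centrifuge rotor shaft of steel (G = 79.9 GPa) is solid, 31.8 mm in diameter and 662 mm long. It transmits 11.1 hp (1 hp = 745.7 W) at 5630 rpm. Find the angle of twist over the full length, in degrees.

ω = 2π·5630/60 = 589.6 rad/s, so T = P/ω = 11.1×745.7 / 589.6 = 14.04 N·m.
J = πd⁴/32 = π(0.0318)⁴/32 = 1.004×10^-7 m⁴.
θ = T·L/(G·J) = 14.04 × 0.662 / (79.9×10⁹ × 1.004×10^-7) = 1.159×10^-3 rad.

0.0664°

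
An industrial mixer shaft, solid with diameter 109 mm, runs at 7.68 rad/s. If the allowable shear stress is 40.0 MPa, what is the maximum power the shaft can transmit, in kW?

78.1 kW

J = πd⁴/32 = π(0.109)⁴/32 = 1.386×10^-5 m⁴.
T_max = τ_allow·J/r = 4.00×10^7 × 1.386×10^-5 / 0.0545 = 10170 N·m.
ω = 7.68 rad/s, so P_max = T_max·ω = 7.811×10^4 W.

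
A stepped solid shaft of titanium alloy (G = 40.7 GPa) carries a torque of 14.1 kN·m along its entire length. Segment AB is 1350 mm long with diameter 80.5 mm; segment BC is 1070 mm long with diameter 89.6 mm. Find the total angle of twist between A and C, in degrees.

9.86°

J_AB = π(0.0805)⁴/32 = 4.12×10^-6 m⁴; J_BC = π(0.0896)⁴/32 = 6.33×10^-6 m⁴.
θ = (T/G)·Σ L_i/J_i = (14100/40.7×10⁹)·(1.35/4.12×10^-6 + 1.07/6.33×10^-6) = 0.1720 rad.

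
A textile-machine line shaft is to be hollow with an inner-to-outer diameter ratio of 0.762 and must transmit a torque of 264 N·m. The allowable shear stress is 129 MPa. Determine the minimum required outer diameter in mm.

For a hollow shaft with d_i/d_o = 0.762: τ_max = 16T/(π d_o³ (1−k⁴)), so d_o = [16T/(π τ_allow (1−k⁴))]^(1/3) = [16·264.0/(π·1.29×10^8·0.6629)]^(1/3) = 0.02505 m.

25.1 mm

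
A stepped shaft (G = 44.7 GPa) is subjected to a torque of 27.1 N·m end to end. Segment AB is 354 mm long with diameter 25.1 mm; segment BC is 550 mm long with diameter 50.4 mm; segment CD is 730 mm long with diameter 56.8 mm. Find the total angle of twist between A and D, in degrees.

0.371°

J_AB = π(0.0251)⁴/32 = 3.90×10^-8 m⁴; J_BC = π(0.0504)⁴/32 = 6.33×10^-7 m⁴; J_CD = π(0.0568)⁴/32 = 1.02×10^-6 m⁴.
θ = (T/G)·Σ L_i/J_i = (27.10/44.7×10⁹)·(0.354/3.90×10^-8 + 0.550/6.33×10^-7 + 0.730/1.02×10^-6) = 6.467×10^-3 rad.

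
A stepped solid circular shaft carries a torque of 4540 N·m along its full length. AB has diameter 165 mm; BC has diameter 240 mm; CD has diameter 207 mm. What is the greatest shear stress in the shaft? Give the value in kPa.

5150 kPa

Under the same torque, τ_max = 16T/(πd³) is largest where d is smallest — segment AB (d = 165 mm).
τ_max = 16·4540/(π·(0.165)³) = 5.147×10^6 Pa.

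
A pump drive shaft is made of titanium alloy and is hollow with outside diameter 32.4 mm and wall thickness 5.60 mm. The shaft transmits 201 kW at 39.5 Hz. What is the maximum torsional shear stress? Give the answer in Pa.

1.48e8 Pa

ω = 2π·39.5 = 248.2 rad/s, so T = P/ω = 201×10³ / 248.2 = 809.9 N·m.
J = π(d_o⁴ − d_i⁴)/32 = π(0.0324⁴ − 0.0212⁴)/32 = 8.836×10^-8 m⁴.
τ_max = T·r/J = 809.9 × 0.0162 / 8.836×10^-8 = 1.485×10^8 Pa.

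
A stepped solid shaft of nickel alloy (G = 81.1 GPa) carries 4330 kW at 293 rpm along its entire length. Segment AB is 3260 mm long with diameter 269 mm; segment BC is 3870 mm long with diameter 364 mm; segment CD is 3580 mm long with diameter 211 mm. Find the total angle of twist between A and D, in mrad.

ω = 2π·293/60 = 30.68 rad/s, so T = P/ω = 4330×10³ / 30.68 = 141100 N·m.
J_AB = π(0.269)⁴/32 = 5.14×10^-4 m⁴; J_BC = π(0.364)⁴/32 = 1.72×10^-3 m⁴; J_CD = π(0.211)⁴/32 = 1.95×10^-4 m⁴.
θ = (T/G)·Σ L_i/J_i = (141100/81.1×10⁹)·(3.26/5.14×10^-4 + 3.87/1.72×10^-3 + 3.58/1.95×10^-4) = 0.04696 rad.

47.0 mrad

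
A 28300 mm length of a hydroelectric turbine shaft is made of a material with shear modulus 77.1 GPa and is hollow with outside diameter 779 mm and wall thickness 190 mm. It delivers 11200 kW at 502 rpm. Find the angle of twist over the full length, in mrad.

ω = 2π·502/60 = 52.57 rad/s, so T = P/ω = 11200×10³ / 52.57 = 213100 N·m.
J = π(d_o⁴ − d_i⁴)/32 = π(0.779⁴ − 0.399⁴)/32 = 0.03367 m⁴.
θ = T·L/(G·J) = 213100 × 28.3 / (77.1×10⁹ × 0.03367) = 2.323×10^-3 rad.

2.32 mrad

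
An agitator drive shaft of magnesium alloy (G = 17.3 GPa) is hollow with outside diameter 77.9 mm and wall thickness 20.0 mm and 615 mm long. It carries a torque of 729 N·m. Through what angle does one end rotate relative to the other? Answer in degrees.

0.435°

J = π(d_o⁴ − d_i⁴)/32 = π(0.0779⁴ − 0.0379⁴)/32 = 3.413×10^-6 m⁴.
θ = T·L/(G·J) = 729.0 × 0.615 / (17.3×10⁹ × 3.413×10^-6) = 7.594×10^-3 rad.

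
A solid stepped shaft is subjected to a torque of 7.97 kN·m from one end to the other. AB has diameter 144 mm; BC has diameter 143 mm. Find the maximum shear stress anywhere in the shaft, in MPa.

Under the same torque, τ_max = 16T/(πd³) is largest where d is smallest — segment BC (d = 143 mm).
τ_max = 16·7970/(π·(0.143)³) = 1.388×10^7 Pa.

13.9 MPa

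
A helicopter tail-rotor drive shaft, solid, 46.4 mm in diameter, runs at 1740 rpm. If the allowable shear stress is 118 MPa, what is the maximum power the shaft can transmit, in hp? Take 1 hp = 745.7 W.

J = πd⁴/32 = π(0.0464)⁴/32 = 4.551×10^-7 m⁴.
T_max = τ_allow·J/r = 1.18×10^8 × 4.551×10^-7 / 0.0232 = 2315 N·m.
ω = 2π·1740/60 = 182.2 rad/s, so P_max = T_max·ω = 4.217×10^5 W.

566 hp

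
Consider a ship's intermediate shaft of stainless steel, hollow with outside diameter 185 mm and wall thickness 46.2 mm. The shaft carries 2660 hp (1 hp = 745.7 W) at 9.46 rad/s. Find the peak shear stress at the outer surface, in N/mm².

180 N/mm²

ω = 9.46 rad/s, so T = P/ω = 2660×745.7 / 9.460 = 209700 N·m.
J = π(d_o⁴ − d_i⁴)/32 = π(0.185⁴ − 0.0926⁴)/32 = 1.078×10^-4 m⁴.
τ_max = T·r/J = 209700 × 0.0925 / 1.078×10^-4 = 1.800×10^8 Pa.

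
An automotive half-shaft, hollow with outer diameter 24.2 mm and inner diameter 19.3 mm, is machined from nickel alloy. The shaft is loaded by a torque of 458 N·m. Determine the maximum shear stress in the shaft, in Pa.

2.76e8 Pa

J = π(d_o⁴ − d_i⁴)/32 = π(0.0242⁴ − 0.0193⁴)/32 = 2.005×10^-8 m⁴.
τ_max = T·r/J = 458.0 × 0.0121 / 2.005×10^-8 = 2.764×10^8 Pa.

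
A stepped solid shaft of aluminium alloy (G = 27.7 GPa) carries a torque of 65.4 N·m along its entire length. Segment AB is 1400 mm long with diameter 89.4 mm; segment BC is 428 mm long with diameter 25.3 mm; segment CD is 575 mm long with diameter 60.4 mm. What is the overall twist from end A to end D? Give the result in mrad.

26.7 mrad

J_AB = π(0.0894)⁴/32 = 6.27×10^-6 m⁴; J_BC = π(0.0253)⁴/32 = 4.02×10^-8 m⁴; J_CD = π(0.0604)⁴/32 = 1.31×10^-6 m⁴.
θ = (T/G)·Σ L_i/J_i = (65.40/27.7×10⁹)·(1.40/6.27×10^-6 + 0.428/4.02×10^-8 + 0.575/1.31×10^-6) = 0.02669 rad.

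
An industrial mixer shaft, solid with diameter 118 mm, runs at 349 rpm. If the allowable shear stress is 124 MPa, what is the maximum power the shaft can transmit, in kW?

1460 kW

J = πd⁴/32 = π(0.118)⁴/32 = 1.903×10^-5 m⁴.
T_max = τ_allow·J/r = 1.24×10^8 × 1.903×10^-5 / 0.0590 = 40000 N·m.
ω = 2π·349/60 = 36.55 rad/s, so P_max = T_max·ω = 1.462×10^6 W.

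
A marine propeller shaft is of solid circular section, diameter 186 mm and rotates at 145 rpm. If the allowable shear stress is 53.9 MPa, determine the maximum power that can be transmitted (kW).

1030 kW

J = πd⁴/32 = π(0.186)⁴/32 = 1.175×10^-4 m⁴.
T_max = τ_allow·J/r = 5.39×10^7 × 1.175×10^-4 / 0.0930 = 68100 N·m.
ω = 2π·145/60 = 15.18 rad/s, so P_max = T_max·ω = 1.034×10^6 W.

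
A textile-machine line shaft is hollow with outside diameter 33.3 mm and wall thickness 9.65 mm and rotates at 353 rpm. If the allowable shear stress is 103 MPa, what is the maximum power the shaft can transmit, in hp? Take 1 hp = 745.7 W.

35.9 hp

J = π(d_o⁴ − d_i⁴)/32 = π(0.0333⁴ − 0.0140⁴)/32 = 1.169×10^-7 m⁴.
T_max = τ_allow·J/r = 1.03×10^8 × 1.169×10^-7 / 0.0166 = 723.5 N·m.
ω = 2π·353/60 = 36.97 rad/s, so P_max = T_max·ω = 2.674×10^4 W.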